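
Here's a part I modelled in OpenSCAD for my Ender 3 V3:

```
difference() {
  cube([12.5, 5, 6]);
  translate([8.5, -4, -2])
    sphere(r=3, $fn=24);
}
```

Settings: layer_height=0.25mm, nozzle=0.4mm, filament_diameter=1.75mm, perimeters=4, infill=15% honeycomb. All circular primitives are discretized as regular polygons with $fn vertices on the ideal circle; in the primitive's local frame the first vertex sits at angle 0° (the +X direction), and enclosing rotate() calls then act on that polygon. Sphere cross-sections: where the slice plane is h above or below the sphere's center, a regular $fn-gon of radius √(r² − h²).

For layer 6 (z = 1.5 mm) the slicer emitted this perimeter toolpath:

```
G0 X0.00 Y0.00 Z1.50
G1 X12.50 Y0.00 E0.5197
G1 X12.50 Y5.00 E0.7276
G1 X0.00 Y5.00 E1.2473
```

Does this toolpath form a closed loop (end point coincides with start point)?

no

Start point (G0): (0.00, 0.00). End point (last G1): the path does not return to the start — open.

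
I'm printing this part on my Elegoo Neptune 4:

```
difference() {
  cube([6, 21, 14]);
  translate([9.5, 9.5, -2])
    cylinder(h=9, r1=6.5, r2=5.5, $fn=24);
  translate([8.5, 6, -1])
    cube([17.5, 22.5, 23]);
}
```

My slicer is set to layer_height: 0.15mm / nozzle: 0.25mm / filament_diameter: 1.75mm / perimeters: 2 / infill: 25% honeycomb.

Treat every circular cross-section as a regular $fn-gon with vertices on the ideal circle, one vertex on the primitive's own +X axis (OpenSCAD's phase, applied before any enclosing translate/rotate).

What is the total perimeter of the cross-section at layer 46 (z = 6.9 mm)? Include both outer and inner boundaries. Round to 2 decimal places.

55.23 mm

At z = 6.9 mm: the 6×21 cube contributes its full rectangle (perimeter 54.00 mm); the cone at (9.5, 9.5): at t=0.989 of its height the radius interpolates to r₁+(r₂−r₁)t = 5.511, giving a regular 24-gon of that circumradius (perimeter = 2·24·5.511·sin(180°/24) = 34.53 mm); the cube at (8.5, 6) (footprint 17.5×22.5) is included at this height (perimeter 80.00 mm); After the difference (first − rest): starting from the 6×21 cube, the cone at (9.5, 9.5) partially overlaps it — only the 11.61 mm² overlap (of its 94.33 mm²) is removed, clipping the outline; the 17.5×22.5 cube at (8.5, 6) misses the remaining region (no effect) — boundary = 55.23 mm. Overall, the cross-section is a single solid region. Total boundary length (outer) = 55.23 mm.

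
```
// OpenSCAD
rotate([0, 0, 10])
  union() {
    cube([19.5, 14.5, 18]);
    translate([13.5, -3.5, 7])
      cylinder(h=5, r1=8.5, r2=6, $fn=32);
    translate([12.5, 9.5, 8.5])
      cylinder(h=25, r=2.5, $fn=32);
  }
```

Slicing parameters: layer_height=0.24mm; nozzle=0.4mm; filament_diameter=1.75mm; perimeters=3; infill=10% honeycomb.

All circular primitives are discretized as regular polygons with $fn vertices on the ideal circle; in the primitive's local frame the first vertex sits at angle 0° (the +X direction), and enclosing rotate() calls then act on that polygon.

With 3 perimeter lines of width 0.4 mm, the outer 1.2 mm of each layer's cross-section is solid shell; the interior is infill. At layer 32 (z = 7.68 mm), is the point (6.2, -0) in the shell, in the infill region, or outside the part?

At z = 7.68 mm: the cube is present — its section is the full 19.5×14.5 rectangle; the cone at (13.5, -3.5) (r1=8.5→r2=6) has section circumradius 8.160 here — a regular 32-gon; the cylinder at (12.5, 9.5) is absent (z outside [8.5, 33.5]); Taking the union: the regions partially overlap (shared area 47.32 mm²), so overlapping operands fuse into one piece — 1 connected region; (rotated 10° about Z; rotation is an isometry so areas/perimeters/island counts are preserved). Overall, the cross-section is a single solid region. Undo the 10° rotation: the query point maps to (6.106, -1.077) in the un-rotated model frame. The nearest boundary edge runs (5.50, -1.91)→(5.96, -0.38); distance from the point to it = 0.34 mm. The point is inside the cross-section, 0.34 mm from the nearest boundary — within the 1.2 mm shell band (3 × 0.4).

shell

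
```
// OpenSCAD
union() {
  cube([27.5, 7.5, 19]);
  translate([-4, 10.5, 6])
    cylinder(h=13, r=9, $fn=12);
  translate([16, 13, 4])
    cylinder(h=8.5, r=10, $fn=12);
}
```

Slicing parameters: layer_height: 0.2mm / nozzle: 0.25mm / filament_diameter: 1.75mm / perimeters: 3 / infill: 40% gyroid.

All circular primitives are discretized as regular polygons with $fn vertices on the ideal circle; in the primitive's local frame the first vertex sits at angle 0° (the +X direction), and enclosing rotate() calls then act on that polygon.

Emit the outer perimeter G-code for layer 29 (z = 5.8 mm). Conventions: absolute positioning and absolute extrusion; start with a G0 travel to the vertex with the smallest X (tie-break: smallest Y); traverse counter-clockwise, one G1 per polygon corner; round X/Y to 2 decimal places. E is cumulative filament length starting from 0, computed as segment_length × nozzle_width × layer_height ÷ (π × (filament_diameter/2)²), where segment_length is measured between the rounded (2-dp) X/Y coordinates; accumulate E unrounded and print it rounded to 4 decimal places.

At z = 5.8 mm: the cube (footprint 27.5×7.5) is included at this height; the cylinder at (-4, 10.5) does not reach this height (z outside [6, 19]); the r=10 cylinder at (16, 13) gives a regular 12-gon of circumradius 10 (constant along its height); Taking the union: the regions partially overlap (shared area 48.29 mm²), so overlapping operands fuse into one piece — 1 connected region. The outline is a single polygon with 15 vertices. Extrusion per mm of travel: 0.25 × 0.2 / (π × 0.875²) = 0.020788. Accumulating E over each segment gives final E = 2.0061.

G0 X0.00 Y0.00 Z5.80
G1 X27.50 Y0.00 E0.5717
G1 X27.50 Y7.50 E0.7276
G1 X24.16 Y7.50 E0.7970
G1 X24.66 Y8.00 E0.8117
G1 X26.00 Y13.00 E0.9193
G1 X24.66 Y18.00 E1.0269
G1 X21.00 Y21.66 E1.1345
G1 X16.00 Y23.00 E1.2421
G1 X11.00 Y21.66 E1.3497
G1 X7.34 Y18.00 E1.4573
G1 X6.00 Y13.00 E1.5649
G1 X7.34 Y8.00 E1.6725
G1 X7.84 Y7.50 E1.6872
G1 X0.00 Y7.50 E1.8502
G1 X0.00 Y0.00 E2.0061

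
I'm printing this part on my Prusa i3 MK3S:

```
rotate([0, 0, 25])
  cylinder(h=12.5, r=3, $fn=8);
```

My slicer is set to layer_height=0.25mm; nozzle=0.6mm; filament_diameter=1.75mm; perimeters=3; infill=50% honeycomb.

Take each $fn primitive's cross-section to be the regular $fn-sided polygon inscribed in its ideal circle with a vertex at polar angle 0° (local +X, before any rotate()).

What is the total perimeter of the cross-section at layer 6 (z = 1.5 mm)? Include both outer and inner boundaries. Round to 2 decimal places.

At z = 1.5 mm: the r=3 cylinder contributes a regular 8-gon of circumradius 3 (perimeter = 2·8·3.000·sin(180°/8) = 18.37 mm); (rotated 25° about Z; rotation is an isometry so areas/perimeters/island counts are preserved). Overall, the cross-section is a single solid region. Total boundary length (outer) = 18.37 mm.

18.37 mm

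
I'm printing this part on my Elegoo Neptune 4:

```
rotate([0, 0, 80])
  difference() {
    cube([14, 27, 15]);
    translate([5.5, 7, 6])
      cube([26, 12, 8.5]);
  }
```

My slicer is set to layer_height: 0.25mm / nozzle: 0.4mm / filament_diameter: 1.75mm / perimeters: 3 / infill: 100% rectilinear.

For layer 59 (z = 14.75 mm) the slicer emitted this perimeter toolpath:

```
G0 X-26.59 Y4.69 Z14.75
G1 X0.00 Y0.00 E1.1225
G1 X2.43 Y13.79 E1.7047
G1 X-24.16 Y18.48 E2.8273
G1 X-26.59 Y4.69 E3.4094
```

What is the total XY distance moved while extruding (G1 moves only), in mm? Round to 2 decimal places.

82.01 mm

Sum the Euclidean lengths of each G1 segment: total = 82.01 mm.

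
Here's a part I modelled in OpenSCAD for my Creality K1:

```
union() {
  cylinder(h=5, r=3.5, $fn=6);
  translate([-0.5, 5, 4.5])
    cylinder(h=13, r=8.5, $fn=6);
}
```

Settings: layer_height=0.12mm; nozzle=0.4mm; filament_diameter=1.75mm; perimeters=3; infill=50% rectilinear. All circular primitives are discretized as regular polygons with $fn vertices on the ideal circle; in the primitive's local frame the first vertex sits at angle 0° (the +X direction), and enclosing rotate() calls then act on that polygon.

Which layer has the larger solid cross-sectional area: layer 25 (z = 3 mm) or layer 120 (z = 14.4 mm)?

Layer 25 (z = 3): the cylinder: section is a regular 6-gon, circumradius r=3.5 (area = (6/2)·3.500²·sin(360°/6) = 31.83 mm²); the cylinder at (-0.5, 5) does not reach this height (z outside [4.5, 17.5]); Combining (union): only the r=3.5 cylinder is present, so the union is just that shape — area = 31.83 mm². So its area = 31.83 mm². Layer 120 (z = 14.4): the cylinder does not reach this height (z outside [0, 5]); the r=8.5 cylinder at (-0.5, 5) contributes a regular 6-gon of circumradius 8.5 (area = (6/2)·8.500²·sin(360°/6) = 187.71 mm²); Merging all regions: only the r=8.5 cylinder at (-0.5, 5) is present, so the union is just that shape — area = 187.71 mm². So its area = 187.71 mm². Layer 120 is larger (187.71 vs 31.83 mm²).

layer 120 (z = 14.4 mm)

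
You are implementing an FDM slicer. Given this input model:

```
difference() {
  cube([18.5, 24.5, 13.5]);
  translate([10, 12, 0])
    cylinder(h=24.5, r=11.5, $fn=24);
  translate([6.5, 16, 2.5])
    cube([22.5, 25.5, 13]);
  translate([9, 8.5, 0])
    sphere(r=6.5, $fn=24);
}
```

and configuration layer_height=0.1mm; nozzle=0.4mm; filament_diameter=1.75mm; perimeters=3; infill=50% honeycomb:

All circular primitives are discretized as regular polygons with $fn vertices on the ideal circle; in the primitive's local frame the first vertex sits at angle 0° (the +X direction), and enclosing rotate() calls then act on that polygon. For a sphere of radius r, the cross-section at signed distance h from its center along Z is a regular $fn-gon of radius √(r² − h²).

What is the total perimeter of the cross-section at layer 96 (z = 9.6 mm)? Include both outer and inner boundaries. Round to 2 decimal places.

74.43 mm

At z = 9.6 mm: the cube (footprint 18.5×24.5) is included at this height (perimeter 86.00 mm); the r=11.5 cylinder at (10, 12) contributes a regular 24-gon of circumradius 11.5 (perimeter = 2·24·11.500·sin(180°/24) = 72.05 mm); the 22.5×25.5 cube at (6.5, 16) contributes its full rectangle (perimeter 96.00 mm); the sphere at (9, 8.5) does not reach this height (|z−center|=9.600 > r=6.5); Taking the first minus the rest: starting from the 18.5×24.5 cube, the r=11.5 cylinder at (10, 12) partially overlaps it — only the 369.27 mm² overlap (of its 410.75 mm²) is removed, clipping the outline; the 22.5×25.5 cube at (6.5, 16) partially overlaps it — only the 23.28 mm² overlap (of its 573.75 mm²) is removed, clipping the outline — boundary = 74.43 mm. Overall, the cross-section has 2 separate islands. Total boundary length (outer) = 74.43 mm.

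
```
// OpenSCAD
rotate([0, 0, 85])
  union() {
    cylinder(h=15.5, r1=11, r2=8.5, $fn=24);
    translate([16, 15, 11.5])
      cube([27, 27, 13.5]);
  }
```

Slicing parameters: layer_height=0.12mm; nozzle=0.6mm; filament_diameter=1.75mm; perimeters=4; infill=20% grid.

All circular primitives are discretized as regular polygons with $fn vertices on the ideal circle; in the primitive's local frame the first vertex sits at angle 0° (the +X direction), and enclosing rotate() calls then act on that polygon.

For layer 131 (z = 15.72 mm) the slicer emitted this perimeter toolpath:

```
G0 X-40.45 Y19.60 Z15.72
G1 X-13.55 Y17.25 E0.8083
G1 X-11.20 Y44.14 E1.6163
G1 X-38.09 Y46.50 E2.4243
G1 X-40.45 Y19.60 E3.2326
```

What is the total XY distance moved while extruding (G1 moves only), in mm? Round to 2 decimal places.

Sum the Euclidean lengths of each G1 segment: total = 107.99 mm.

107.99 mm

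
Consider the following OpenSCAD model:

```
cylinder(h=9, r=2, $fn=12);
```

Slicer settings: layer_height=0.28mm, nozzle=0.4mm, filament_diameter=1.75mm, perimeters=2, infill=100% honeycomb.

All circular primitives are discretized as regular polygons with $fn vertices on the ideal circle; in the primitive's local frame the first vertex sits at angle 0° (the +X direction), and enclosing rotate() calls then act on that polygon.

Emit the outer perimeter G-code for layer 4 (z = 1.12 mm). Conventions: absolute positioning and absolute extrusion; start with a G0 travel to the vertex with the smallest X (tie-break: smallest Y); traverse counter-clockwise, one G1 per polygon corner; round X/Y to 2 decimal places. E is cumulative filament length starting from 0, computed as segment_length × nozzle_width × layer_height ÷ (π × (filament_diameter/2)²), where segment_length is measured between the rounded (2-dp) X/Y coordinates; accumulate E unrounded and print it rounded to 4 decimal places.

G0 X-2.00 Y0.00 Z1.12
G1 X-1.73 Y-1.00 E0.0482
G1 X-1.00 Y-1.73 E0.0963
G1 X0.00 Y-2.00 E0.1445
G1 X1.00 Y-1.73 E0.1928
G1 X1.73 Y-1.00 E0.2408
G1 X2.00 Y0.00 E0.2891
G1 X1.73 Y1.00 E0.3373
G1 X1.00 Y1.73 E0.3854
G1 X0.00 Y2.00 E0.4336
G1 X-1.00 Y1.73 E0.4818
G1 X-1.73 Y1.00 E0.5299
G1 X-2.00 Y0.00 E0.5781

At z = 1.12 mm: the r=2 cylinder contributes a regular 12-gon of circumradius 2. The outline is a single polygon with 12 vertices. Extrusion per mm of travel: 0.4 × 0.28 / (π × 0.875²) = 0.046564. Accumulating E over each segment gives final E = 0.5781.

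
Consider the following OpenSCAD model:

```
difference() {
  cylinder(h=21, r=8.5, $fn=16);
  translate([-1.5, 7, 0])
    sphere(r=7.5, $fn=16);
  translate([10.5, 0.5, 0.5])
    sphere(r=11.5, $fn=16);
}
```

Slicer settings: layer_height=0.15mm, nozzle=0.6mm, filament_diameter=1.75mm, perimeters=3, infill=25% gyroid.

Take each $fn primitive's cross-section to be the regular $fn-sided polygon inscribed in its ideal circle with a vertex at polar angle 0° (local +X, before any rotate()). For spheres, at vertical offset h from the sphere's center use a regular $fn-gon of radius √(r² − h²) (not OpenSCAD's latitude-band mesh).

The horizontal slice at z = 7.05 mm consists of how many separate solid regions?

1

At z = 7.05 mm: the r=8.5 cylinder gives a regular 16-gon of circumradius 8.5 (constant along its height); the r=7.5 sphere at (-1.5, 7) slices to a regular 16-gon of circumradius 2.559 (√(r²−h²) with h=7.05 from center); the r=11.5 sphere at (10.5, 0.5) slices to a regular 16-gon of circumradius 9.452 (√(r²−h²) with h=6.55 from center); Taking the first minus the rest: starting from the r=8.5 cylinder, the r=7.5 sphere at (-1.5, 7) partially overlaps it — only the 15.58 mm² overlap (of its 20.04 mm²) is removed, clipping the outline; the r=11.5 sphere at (10.5, 0.5) partially overlaps it — only the 71.82 mm² overlap (of its 273.53 mm²) is removed, clipping the outline — 1 connected region. The result has 1 disconnected region.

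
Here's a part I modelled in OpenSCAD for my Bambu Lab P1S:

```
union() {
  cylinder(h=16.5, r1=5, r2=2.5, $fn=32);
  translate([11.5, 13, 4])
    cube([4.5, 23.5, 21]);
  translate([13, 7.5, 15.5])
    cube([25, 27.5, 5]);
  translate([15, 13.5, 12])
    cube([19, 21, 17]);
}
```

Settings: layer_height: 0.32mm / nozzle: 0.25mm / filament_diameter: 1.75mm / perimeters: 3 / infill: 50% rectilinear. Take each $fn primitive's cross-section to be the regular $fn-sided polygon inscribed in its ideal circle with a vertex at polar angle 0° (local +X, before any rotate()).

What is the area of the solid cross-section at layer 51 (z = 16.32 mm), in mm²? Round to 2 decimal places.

747.19 mm²

At z = 16.32 mm: the cone contributes a regular 32-gon of circumradius 2.527 (interpolated between r1=5 and r2=2.5 at t=0.989) (area = (32/2)·2.527²·sin(360°/32) = 19.94 mm²); the cube at (11.5, 13) (footprint 4.5×23.5) is included at this height (area 105.75 mm²); the 25×27.5 cube at (13, 7.5) contributes its full rectangle (area 687.50 mm²); the cube at (15, 13.5) is present — its section is the full 19×21 rectangle (area 399.00 mm²); Taking the union: the regions partially overlap — summed areas 1212.19 mm² minus the doubly-counted overlap 465.00 mm² gives 747.19 mm² — area = 747.19 mm². Overall, the cross-section has 2 separate islands. Net area = 747.19 mm².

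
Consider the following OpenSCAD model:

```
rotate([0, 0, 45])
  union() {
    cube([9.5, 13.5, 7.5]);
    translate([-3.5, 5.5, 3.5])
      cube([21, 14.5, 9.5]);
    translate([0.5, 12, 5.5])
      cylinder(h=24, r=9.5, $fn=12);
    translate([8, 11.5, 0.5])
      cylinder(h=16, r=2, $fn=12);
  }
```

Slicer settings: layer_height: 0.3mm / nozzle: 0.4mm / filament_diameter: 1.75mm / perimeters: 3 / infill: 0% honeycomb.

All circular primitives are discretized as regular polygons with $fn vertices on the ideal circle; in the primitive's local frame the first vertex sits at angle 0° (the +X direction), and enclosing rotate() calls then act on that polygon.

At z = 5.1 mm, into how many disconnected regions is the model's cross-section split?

At z = 5.1 mm: the 9.5×13.5 cube contributes its full rectangle; the 21×14.5 cube at (-3.5, 5.5) contributes its full rectangle; the cylinder at (0.5, 12) is not intersected at this z (z outside [5.5, 29.5]); the cylinder at (8, 11.5): section is a regular 12-gon, circumradius r=2; Merging all regions: the regions partially overlap (shared area 88.00 mm²), so overlapping operands fuse into one piece — 1 connected region; (whole slice rotated 45° about Z — lengths, areas and connectivity unchanged). The result has 1 disconnected region.

1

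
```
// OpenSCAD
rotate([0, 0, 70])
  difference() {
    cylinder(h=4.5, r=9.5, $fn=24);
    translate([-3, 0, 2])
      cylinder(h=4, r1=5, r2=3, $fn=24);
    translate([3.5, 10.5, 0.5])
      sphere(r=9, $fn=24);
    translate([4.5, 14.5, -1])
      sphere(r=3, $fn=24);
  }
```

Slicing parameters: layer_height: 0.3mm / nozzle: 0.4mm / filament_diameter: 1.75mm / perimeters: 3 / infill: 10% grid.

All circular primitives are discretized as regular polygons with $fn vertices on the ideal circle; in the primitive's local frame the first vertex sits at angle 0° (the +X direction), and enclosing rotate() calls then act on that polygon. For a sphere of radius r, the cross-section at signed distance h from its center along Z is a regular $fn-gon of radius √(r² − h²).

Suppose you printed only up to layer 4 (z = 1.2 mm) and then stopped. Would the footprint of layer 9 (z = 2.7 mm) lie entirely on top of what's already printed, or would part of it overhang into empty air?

part overhangs

Compare the two slices. At z = 1.2: the r=9.5 cylinder gives a regular 24-gon of circumradius 9.5 (constant along its height) (area = (24/2)·9.500²·sin(360°/24) = 280.30 mm²); the cone at (-3, 0) is not intersected at this z (z outside [2, 6]); the sphere at (3.5, 10.5): section is a regular 24-gon, circumradius = √(r²−h²) = √(9²−0.7²) = 8.973 (area = (24/2)·8.973²·sin(360°/24) = 250.05 mm²); the sphere at (4.5, 14.5): section is a regular 24-gon, circumradius = √(r²−h²) = √(3²−2.2²) = 2.040 (area = (24/2)·2.040²·sin(360°/24) = 12.92 mm²); Subtracting the remaining from the first: starting from the r=9.5 cylinder (280.30 mm²), the r=9 sphere at (3.5, 10.5) partially overlaps it — only the 74.70 mm² overlap (of its 250.05 mm²) is removed, clipping the outline; the r=3 sphere at (4.5, 14.5) misses the remaining region (no effect) — area = 205.61 mm²; (whole slice rotated 70° about Z — lengths, areas and connectivity unchanged). At z = 2.7: the r=9.5 cylinder gives a regular 24-gon of circumradius 9.5 (constant along its height) (area = (24/2)·9.500²·sin(360°/24) = 280.30 mm²); the cone at (-3, 0) (r1=5→r2=3) has section circumradius 4.650 here — a regular 24-gon (area = (24/2)·4.650²·sin(360°/24) = 67.16 mm²); the sphere at (3.5, 10.5): section is a regular 24-gon, circumradius = √(r²−h²) = √(9²−2.2²) = 8.727 (area = (24/2)·8.727²·sin(360°/24) = 236.54 mm²); the sphere at (4.5, 14.5) does not reach this height (|z−center|=3.700 > r=3); Subtracting the remaining from the first: starting from the r=9.5 cylinder (280.30 mm²), the cone at (-3, 0) lies wholly inside it (removes its full 67.16 mm² and its 29.13 mm outline becomes a hole wall); the r=9 sphere at (3.5, 10.5) partially overlaps it — only the 67.54 mm² overlap (of its 236.54 mm²) is removed, clipping the outline — area = 145.60 mm²; (rotated 70° about Z; rotation is an isometry so areas/perimeters/island counts are preserved). Checking containment: at z = 2.7 the cross-section extends beyond the z = 1.2 cross-section by about 2.92 mm².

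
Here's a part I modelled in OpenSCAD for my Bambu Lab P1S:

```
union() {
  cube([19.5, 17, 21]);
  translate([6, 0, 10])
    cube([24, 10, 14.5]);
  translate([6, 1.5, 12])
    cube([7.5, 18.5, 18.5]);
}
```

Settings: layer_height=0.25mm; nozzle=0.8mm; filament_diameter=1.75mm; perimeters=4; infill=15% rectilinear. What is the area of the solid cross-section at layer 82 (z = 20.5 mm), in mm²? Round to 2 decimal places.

At z = 20.5 mm: the cube (footprint 19.5×17) is included at this height (area 331.50 mm²); the 24×10 cube at (6, 0) contributes its full rectangle (area 240.00 mm²); the cube at (6, 1.5) is present — its section is the full 7.5×18.5 rectangle (area 138.75 mm²); Combining (union): the regions partially overlap — summed areas 710.25 mm² minus the doubly-counted overlap 251.25 mm² gives 459.00 mm² — area = 459.00 mm². Overall, the cross-section is a single solid region. Net area = 459.00 mm².

459.00 mm²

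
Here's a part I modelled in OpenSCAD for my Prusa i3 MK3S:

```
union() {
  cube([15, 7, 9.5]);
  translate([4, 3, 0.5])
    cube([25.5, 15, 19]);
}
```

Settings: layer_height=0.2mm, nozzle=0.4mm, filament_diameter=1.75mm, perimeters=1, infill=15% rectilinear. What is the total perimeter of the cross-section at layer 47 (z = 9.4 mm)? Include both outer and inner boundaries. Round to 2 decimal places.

At z = 9.4 mm: the cube is present — its section is the full 15×7 rectangle (perimeter 44.00 mm); the cube at (4, 3) (footprint 25.5×15) is included at this height (perimeter 81.00 mm); Combining (union): the regions partially overlap (shared area 44.00 mm²), so the edge portions inside another operand are dropped and the merged outline is re-measured after clipping — boundary = 95.00 mm. Overall, the cross-section is a single solid region. Total boundary length (outer) = 95.00 mm.

95.00 mm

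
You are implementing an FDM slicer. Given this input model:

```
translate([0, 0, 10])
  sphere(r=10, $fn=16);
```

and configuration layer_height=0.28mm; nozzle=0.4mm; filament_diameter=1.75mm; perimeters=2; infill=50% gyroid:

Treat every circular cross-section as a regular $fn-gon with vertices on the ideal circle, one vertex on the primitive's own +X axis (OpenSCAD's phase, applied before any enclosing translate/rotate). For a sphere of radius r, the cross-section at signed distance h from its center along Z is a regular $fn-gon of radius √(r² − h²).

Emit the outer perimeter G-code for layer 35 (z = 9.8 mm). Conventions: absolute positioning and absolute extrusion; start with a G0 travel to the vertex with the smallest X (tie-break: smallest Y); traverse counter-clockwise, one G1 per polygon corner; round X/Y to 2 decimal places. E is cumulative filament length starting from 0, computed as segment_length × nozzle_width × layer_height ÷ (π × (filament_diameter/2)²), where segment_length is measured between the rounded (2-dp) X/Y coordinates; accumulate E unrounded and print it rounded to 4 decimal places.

At z = 9.8 mm: the r=10 sphere contributes a regular 16-gon of circumradius √(10²−0.2²) = 9.998. The outline is a single polygon with 16 vertices. Extrusion per mm of travel: 0.4 × 0.28 / (π × 0.875²) = 0.046564. Accumulating E over each segment gives final E = 2.9072.

G0 X-10.00 Y0.00 Z9.80
G1 X-9.24 Y-3.83 E0.1818
G1 X-7.07 Y-7.07 E0.3634
G1 X-3.83 Y-9.24 E0.5450
G1 X0.00 Y-10.00 E0.7268
G1 X3.83 Y-9.24 E0.9086
G1 X7.07 Y-7.07 E1.0902
G1 X9.24 Y-3.83 E1.2718
G1 X10.00 Y0.00 E1.4536
G1 X9.24 Y3.83 E1.6354
G1 X7.07 Y7.07 E1.8170
G1 X3.83 Y9.24 E1.9986
G1 X0.00 Y10.00 E2.1804
G1 X-3.83 Y9.24 E2.3622
G1 X-7.07 Y7.07 E2.5438
G1 X-9.24 Y3.83 E2.7254
G1 X-10.00 Y0.00 E2.9072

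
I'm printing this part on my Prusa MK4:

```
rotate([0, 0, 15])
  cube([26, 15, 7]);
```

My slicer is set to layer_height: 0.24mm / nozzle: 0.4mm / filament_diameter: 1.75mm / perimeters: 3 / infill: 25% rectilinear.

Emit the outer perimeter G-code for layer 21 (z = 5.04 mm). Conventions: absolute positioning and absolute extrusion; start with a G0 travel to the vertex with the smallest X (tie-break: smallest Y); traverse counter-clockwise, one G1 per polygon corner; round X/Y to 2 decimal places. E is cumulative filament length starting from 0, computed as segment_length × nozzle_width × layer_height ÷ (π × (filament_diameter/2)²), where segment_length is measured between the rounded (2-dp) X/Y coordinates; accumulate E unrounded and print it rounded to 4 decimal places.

G0 X-3.88 Y14.49 Z5.04
G1 X0.00 Y0.00 E0.5987
G1 X25.11 Y6.73 E1.6363
G1 X21.23 Y21.22 E2.2350
G1 X-3.88 Y14.49 E3.2725

At z = 5.04 mm: the cube (footprint 26×15) is included at this height; (rotated 15° about Z; rotation is an isometry so areas/perimeters/island counts are preserved). The outline is a single polygon with 4 vertices. Extrusion per mm of travel: 0.4 × 0.24 / (π × 0.875²) = 0.039912. Accumulating E over each segment gives final E = 3.2725.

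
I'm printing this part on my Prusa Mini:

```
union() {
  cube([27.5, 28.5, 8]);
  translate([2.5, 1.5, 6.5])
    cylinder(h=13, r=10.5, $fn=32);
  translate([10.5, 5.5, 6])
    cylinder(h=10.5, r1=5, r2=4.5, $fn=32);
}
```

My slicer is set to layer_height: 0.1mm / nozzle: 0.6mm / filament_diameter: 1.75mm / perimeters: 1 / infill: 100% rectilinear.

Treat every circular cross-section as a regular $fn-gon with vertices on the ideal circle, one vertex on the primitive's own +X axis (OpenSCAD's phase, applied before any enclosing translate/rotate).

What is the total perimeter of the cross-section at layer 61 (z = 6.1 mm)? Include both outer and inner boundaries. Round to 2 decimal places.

112.00 mm

At z = 6.1 mm: the cube (footprint 27.5×28.5) is included at this height (perimeter 112.00 mm); the cylinder at (2.5, 1.5) is absent (z outside [6.5, 19.5]); the cone at (10.5, 5.5) contributes a regular 32-gon of circumradius 4.995 (interpolated between r1=5 and r2=4.5 at t=0.010) (perimeter = 2·32·4.995·sin(180°/32) = 31.34 mm); Taking the union: the cone at (10.5, 5.5) lies entirely inside the 27.5×28.5 cube, so the union is just the 27.5×28.5 cube — boundary = 112.00 mm. Overall, the cross-section is a single solid region. Total boundary length (outer) = 112.00 mm.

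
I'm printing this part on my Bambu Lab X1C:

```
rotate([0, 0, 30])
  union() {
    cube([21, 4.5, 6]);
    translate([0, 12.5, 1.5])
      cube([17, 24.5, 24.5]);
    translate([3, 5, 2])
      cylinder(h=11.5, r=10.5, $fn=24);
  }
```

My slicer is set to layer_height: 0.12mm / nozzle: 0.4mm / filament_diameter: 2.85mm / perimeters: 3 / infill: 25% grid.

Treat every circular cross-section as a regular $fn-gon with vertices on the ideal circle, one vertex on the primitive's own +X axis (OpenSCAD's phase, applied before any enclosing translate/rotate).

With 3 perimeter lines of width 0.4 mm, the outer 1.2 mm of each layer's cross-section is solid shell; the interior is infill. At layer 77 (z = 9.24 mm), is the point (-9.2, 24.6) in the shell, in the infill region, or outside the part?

infill

At z = 9.24 mm: the cube is not intersected at this z (z outside [0, 6]); the 17×24.5 cube at (0, 12.5) contributes its full rectangle; the r=10.5 cylinder at (3, 5) contributes a regular 24-gon of circumradius 10.5; Combining (union): the regions partially overlap (shared area 23.08 mm²), so overlapping operands fuse into one piece — 1 connected region; (rotated 30° about Z; rotation is an isometry so areas/perimeters/island counts are preserved). Overall, the cross-section is a single solid region. Undo the 30° rotation: the query point maps to (4.333, 25.904) in the un-rotated model frame. The nearest boundary edge runs (0.00, 15.03)→(0.00, 37.00); distance from the point to it = 4.33 mm. The point is inside the cross-section and 4.33 mm from the nearest boundary — more than the 1.2 mm shell width (3 × 0.4), so it's in the infill interior.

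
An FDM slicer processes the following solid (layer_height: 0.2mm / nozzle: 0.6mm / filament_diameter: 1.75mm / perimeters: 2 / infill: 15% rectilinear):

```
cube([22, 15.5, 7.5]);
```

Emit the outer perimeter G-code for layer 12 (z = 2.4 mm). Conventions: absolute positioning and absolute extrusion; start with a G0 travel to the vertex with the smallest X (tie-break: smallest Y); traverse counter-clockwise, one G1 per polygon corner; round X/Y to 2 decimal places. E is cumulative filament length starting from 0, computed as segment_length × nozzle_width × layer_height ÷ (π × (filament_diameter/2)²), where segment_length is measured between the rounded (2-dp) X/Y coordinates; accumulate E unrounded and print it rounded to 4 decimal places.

At z = 2.4 mm: the 22×15.5 cube contributes its full rectangle. The outline is a single polygon with 4 vertices. Extrusion per mm of travel: 0.6 × 0.2 / (π × 0.875²) = 0.049890. Accumulating E over each segment gives final E = 3.7418.

G0 X0.00 Y0.00 Z2.40
G1 X22.00 Y0.00 E1.0976
G1 X22.00 Y15.50 E1.8709
G1 X0.00 Y15.50 E2.9685
G1 X0.00 Y0.00 E3.7418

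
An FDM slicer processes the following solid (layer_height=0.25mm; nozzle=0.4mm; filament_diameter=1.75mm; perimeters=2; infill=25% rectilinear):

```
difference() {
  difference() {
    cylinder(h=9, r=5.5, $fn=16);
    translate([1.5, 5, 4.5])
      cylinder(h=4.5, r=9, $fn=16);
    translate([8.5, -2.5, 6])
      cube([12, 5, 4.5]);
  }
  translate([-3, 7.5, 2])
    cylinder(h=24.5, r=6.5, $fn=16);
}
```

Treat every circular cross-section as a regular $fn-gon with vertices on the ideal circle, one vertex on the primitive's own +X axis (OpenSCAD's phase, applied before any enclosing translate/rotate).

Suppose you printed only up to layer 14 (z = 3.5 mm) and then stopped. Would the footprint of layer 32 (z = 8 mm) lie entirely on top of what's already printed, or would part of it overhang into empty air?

entirely on top

Compare the two slices. At z = 3.5: the cylinder: section is a regular 16-gon, circumradius r=5.5 (area = (16/2)·5.500²·sin(360°/16) = 92.61 mm²); the cylinder at (1.5, 5) does not reach this height (z outside [4.5, 9]); the cube at (8.5, -2.5) is absent (z outside [6, 10.5]); Taking the first minus the rest: none of the subtracted shapes is present at this height, so the r=5.5 cylinder is unchanged — area = 92.61 mm²; the r=6.5 cylinder at (-3, 7.5) gives a regular 16-gon of circumradius 6.5 (constant along its height) (area = (16/2)·6.500²·sin(360°/16) = 129.35 mm²); After the difference (first − rest): starting from that combined region (92.61 mm²), the r=6.5 cylinder at (-3, 7.5) partially overlaps it — only the 22.43 mm² overlap (of its 129.35 mm²) is removed, clipping the outline — area = 70.18 mm². At z = 8: the r=5.5 cylinder gives a regular 16-gon of circumradius 5.5 (constant along its height) (area = (16/2)·5.500²·sin(360°/16) = 92.61 mm²); the r=9 cylinder at (1.5, 5) contributes a regular 16-gon of circumradius 9 (area = (16/2)·9.000²·sin(360°/16) = 247.98 mm²); the cube at (8.5, -2.5) (footprint 12×5) is included at this height (area 60.00 mm²); Taking the first minus the rest: starting from the r=5.5 cylinder (92.61 mm²), the r=9 cylinder at (1.5, 5) partially overlaps it — only the 79.22 mm² overlap (of its 247.98 mm²) is removed, clipping the outline; the 12×5 cube at (8.5, -2.5) misses the remaining region (no effect) — area = 13.39 mm²; the r=6.5 cylinder at (-3, 7.5) gives a regular 16-gon of circumradius 6.5 (constant along its height) (area = (16/2)·6.500²·sin(360°/16) = 129.35 mm²); Taking the first minus the rest: starting from the result so far (13.39 mm²), the r=6.5 cylinder at (-3, 7.5) misses the remaining region (no effect) — area = 13.39 mm². Checking containment: the cross-section at z = 8 is a subset of the cross-section at z = 3.5.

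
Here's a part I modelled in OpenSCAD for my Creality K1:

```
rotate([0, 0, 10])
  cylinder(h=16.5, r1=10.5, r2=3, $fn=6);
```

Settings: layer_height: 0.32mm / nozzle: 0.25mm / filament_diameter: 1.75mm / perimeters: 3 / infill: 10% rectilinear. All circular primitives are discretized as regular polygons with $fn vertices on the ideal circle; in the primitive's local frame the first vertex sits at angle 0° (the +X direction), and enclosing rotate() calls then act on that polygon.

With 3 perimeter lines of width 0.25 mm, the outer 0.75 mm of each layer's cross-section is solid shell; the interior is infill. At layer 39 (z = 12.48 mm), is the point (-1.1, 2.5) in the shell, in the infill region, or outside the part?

infill

At z = 12.48 mm: the cone: at t=0.756 of its height the radius interpolates to r₁+(r₂−r₁)t = 4.827, giving a regular 6-gon of that circumradius; (whole slice rotated 10° about Z — lengths, areas and connectivity unchanged). Overall, the cross-section is a single solid region. Undo the 10° rotation: the query point maps to (-0.649, 2.653) in the un-rotated model frame. The nearest boundary edge runs (2.41, 4.18)→(-2.41, 4.18); distance from the point to it = 1.53 mm. The point is inside the cross-section and 1.53 mm from the nearest boundary — more than the 0.75 mm shell width (3 × 0.25), so it's in the infill interior.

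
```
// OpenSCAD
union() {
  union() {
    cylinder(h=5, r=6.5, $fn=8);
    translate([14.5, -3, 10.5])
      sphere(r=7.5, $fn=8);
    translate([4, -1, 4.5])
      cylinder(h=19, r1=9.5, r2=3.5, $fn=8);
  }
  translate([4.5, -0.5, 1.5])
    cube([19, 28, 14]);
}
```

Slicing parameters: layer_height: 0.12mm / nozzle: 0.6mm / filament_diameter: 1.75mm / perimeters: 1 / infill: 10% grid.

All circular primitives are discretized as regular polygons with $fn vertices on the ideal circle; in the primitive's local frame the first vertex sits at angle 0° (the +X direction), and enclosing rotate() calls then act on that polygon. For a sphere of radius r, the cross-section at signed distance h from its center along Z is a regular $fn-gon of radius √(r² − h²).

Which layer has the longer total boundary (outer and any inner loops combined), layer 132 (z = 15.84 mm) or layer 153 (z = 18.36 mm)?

Layer 132 (z = 15.84): the cylinder is not intersected at this z (z outside [0, 5]); the r=7.5 sphere at (14.5, -3) slices to a regular 8-gon of circumradius 5.266 (√(r²−h²) with h=5.34 from center) (perimeter = 2·8·5.266·sin(180°/8) = 32.25 mm); the cone at (4, -1) (r1=9.5→r2=3.5) has section circumradius 5.919 here — a regular 8-gon (perimeter = 2·8·5.919·sin(180°/8) = 36.24 mm); Merging all regions: the 2 present regions are separate (no shared area or edge), so areas and boundary lengths simply add and each stays a separate island — boundary = 68.49 mm; the cube at (4.5, -0.5) does not reach this height (z outside [1.5, 15.5]); Taking the union: only that combined region is present, so the union is just that shape — boundary = 68.49 mm. So its perimeter = 68.49 mm. Layer 153 (z = 18.36): the cylinder is not intersected at this z (z outside [0, 5]); the sphere at (14.5, -3) does not reach this height (|z−center|=7.860 > r=7.5); the cone at (4, -1): at t=0.729 of its height the radius interpolates to r₁+(r₂−r₁)t = 5.123, giving a regular 8-gon of that circumradius (perimeter = 2·8·5.123·sin(180°/8) = 31.37 mm); Merging all regions: only the cone at (4, -1) is present, so the union is just that shape — boundary = 31.37 mm; the cube at (4.5, -0.5) is not intersected at this z (z outside [1.5, 15.5]); Merging all regions: only that combined region is present, so the union is just that shape — boundary = 31.37 mm. So its perimeter = 31.37 mm. Layer 132 is larger (68.49 vs 31.37 mm).

layer 132 (z = 15.84 mm)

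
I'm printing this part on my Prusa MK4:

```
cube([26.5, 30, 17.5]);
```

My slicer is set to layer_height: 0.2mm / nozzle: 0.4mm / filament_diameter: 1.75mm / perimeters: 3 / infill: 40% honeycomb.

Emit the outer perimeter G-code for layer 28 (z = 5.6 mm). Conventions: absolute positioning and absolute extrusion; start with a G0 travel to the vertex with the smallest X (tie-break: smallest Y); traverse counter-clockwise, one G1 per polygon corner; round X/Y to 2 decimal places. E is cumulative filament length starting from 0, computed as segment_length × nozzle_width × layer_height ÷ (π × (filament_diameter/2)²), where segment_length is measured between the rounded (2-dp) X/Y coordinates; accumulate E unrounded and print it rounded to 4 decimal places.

G0 X0.00 Y0.00 Z5.60
G1 X26.50 Y0.00 E0.8814
G1 X26.50 Y30.00 E1.8792
G1 X0.00 Y30.00 E2.7606
G1 X0.00 Y0.00 E3.7584

At z = 5.6 mm: the cube (footprint 26.5×30) is included at this height. The outline is a single polygon with 4 vertices. Extrusion per mm of travel: 0.4 × 0.2 / (π × 0.875²) = 0.033260. Accumulating E over each segment gives final E = 3.7584.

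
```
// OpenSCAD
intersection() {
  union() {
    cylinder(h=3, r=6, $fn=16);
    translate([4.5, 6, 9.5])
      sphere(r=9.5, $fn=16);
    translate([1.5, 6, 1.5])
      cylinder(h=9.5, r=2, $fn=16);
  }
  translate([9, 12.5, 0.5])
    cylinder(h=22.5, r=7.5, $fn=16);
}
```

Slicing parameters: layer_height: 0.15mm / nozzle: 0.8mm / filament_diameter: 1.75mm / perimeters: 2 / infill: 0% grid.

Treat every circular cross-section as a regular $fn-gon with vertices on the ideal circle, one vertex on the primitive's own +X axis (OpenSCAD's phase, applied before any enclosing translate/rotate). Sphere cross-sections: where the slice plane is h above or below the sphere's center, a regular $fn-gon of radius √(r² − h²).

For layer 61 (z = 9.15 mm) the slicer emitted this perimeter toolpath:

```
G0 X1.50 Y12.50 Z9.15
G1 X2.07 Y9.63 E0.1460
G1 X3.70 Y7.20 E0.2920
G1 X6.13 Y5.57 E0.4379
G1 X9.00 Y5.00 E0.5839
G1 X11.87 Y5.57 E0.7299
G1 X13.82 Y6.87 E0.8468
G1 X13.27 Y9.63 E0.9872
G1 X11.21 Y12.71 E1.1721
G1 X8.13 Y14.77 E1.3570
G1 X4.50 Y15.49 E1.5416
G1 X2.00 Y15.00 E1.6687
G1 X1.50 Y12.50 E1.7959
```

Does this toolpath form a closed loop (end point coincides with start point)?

Start point (G0): (1.50, 12.50). End point (last G1): the path returns to the start — closed.

yes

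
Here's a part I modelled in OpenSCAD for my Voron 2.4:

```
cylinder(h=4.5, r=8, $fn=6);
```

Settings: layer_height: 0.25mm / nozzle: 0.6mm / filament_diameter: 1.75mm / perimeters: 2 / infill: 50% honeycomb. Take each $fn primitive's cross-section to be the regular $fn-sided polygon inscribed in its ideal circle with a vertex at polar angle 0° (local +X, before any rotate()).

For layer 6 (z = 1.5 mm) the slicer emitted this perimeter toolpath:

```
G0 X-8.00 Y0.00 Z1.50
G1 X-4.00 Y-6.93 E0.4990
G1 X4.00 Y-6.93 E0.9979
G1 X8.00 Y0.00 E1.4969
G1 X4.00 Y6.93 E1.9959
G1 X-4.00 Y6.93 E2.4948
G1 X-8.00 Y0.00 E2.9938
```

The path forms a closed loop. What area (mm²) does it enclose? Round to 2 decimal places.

Apply the shoelace formula to the sequence of (X, Y) vertices; enclosed area = 166.32 mm².

166.32 mm²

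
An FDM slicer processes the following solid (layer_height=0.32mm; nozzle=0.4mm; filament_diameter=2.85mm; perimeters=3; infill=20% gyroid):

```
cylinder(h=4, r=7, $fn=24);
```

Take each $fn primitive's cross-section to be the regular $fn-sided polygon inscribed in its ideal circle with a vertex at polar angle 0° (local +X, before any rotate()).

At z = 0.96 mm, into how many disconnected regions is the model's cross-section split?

At z = 0.96 mm: the r=7 cylinder gives a regular 24-gon of circumradius 7 (constant along its height). The result has 1 disconnected region.

1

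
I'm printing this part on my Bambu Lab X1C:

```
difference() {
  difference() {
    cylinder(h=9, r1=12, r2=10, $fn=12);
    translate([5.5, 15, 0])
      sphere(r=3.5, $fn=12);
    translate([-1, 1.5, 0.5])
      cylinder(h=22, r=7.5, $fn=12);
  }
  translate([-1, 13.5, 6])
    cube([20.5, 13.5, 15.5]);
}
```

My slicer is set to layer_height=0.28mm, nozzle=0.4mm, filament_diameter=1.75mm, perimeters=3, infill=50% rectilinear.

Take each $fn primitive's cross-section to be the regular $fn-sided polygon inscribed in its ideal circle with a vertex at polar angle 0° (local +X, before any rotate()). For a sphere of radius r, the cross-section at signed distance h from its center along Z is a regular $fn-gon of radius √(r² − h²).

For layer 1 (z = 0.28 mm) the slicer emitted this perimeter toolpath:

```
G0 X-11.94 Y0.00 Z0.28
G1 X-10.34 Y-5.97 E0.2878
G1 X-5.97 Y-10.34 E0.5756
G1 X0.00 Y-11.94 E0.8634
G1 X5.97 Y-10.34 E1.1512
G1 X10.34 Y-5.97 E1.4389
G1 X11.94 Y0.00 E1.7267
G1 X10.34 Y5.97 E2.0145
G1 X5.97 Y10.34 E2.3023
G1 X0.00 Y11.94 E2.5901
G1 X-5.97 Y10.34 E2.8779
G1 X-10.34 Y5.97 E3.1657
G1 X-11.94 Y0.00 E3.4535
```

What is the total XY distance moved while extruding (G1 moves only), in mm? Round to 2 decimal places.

74.17 mm

Sum the Euclidean lengths of each G1 segment: total = 74.17 mm.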